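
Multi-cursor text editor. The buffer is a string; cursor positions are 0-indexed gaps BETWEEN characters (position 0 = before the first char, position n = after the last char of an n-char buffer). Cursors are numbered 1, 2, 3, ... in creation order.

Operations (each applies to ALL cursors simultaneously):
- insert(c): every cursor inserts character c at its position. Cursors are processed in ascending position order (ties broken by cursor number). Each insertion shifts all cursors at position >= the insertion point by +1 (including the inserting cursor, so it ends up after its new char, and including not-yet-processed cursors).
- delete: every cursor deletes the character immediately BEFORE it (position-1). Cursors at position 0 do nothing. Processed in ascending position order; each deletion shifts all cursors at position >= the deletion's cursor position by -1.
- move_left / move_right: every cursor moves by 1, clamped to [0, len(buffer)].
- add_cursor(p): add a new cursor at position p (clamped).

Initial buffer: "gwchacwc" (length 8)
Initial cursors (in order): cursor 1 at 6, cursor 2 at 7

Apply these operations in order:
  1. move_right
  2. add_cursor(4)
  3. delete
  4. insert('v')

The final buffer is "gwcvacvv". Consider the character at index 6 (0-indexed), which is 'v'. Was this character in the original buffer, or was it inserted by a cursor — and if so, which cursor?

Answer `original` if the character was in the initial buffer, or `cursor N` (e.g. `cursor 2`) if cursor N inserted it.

Answer: cursor 1

Derivation:
After op 1 (move_right): buffer="gwchacwc" (len 8), cursors c1@7 c2@8, authorship ........
After op 2 (add_cursor(4)): buffer="gwchacwc" (len 8), cursors c3@4 c1@7 c2@8, authorship ........
After op 3 (delete): buffer="gwcac" (len 5), cursors c3@3 c1@5 c2@5, authorship .....
After op 4 (insert('v')): buffer="gwcvacvv" (len 8), cursors c3@4 c1@8 c2@8, authorship ...3..12
Authorship (.=original, N=cursor N): . . . 3 . . 1 2
Index 6: author = 1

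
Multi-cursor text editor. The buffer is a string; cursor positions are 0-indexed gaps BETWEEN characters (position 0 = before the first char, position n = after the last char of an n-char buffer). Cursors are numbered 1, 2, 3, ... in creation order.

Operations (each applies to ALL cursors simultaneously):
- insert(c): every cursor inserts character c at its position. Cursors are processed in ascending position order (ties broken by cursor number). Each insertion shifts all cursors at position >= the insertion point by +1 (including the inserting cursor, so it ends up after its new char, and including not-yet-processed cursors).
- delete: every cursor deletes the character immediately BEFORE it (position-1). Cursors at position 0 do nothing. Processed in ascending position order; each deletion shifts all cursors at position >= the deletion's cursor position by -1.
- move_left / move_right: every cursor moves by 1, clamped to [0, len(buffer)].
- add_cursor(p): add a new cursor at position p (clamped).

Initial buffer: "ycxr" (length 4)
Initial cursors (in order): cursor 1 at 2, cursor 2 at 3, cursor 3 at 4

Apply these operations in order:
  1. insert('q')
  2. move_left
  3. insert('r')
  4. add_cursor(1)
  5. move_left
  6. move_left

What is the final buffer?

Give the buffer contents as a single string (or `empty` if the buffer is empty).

Answer: ycrqxrqrrq

Derivation:
After op 1 (insert('q')): buffer="ycqxqrq" (len 7), cursors c1@3 c2@5 c3@7, authorship ..1.2.3
After op 2 (move_left): buffer="ycqxqrq" (len 7), cursors c1@2 c2@4 c3@6, authorship ..1.2.3
After op 3 (insert('r')): buffer="ycrqxrqrrq" (len 10), cursors c1@3 c2@6 c3@9, authorship ..11.22.33
After op 4 (add_cursor(1)): buffer="ycrqxrqrrq" (len 10), cursors c4@1 c1@3 c2@6 c3@9, authorship ..11.22.33
After op 5 (move_left): buffer="ycrqxrqrrq" (len 10), cursors c4@0 c1@2 c2@5 c3@8, authorship ..11.22.33
After op 6 (move_left): buffer="ycrqxrqrrq" (len 10), cursors c4@0 c1@1 c2@4 c3@7, authorship ..11.22.33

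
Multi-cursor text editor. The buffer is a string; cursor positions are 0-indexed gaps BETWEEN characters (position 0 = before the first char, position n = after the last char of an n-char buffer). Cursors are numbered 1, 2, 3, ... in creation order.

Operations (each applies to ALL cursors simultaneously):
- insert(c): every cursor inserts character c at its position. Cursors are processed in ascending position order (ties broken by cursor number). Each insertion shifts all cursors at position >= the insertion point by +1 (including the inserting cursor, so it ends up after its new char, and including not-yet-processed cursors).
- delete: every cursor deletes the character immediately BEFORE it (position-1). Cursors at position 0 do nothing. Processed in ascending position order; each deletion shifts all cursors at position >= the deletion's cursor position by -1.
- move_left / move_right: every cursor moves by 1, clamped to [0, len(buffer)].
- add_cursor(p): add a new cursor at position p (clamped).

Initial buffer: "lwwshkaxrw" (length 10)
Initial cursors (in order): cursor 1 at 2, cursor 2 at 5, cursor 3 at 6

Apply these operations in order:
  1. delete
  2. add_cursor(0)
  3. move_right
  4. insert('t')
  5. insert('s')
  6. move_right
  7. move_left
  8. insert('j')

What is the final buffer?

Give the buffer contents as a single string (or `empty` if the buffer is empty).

Answer: ltsjwtsjsattssjjxrw

Derivation:
After op 1 (delete): buffer="lwsaxrw" (len 7), cursors c1@1 c2@3 c3@3, authorship .......
After op 2 (add_cursor(0)): buffer="lwsaxrw" (len 7), cursors c4@0 c1@1 c2@3 c3@3, authorship .......
After op 3 (move_right): buffer="lwsaxrw" (len 7), cursors c4@1 c1@2 c2@4 c3@4, authorship .......
After op 4 (insert('t')): buffer="ltwtsattxrw" (len 11), cursors c4@2 c1@4 c2@8 c3@8, authorship .4.1..23...
After op 5 (insert('s')): buffer="ltswtssattssxrw" (len 15), cursors c4@3 c1@6 c2@12 c3@12, authorship .44.11..2323...
After op 6 (move_right): buffer="ltswtssattssxrw" (len 15), cursors c4@4 c1@7 c2@13 c3@13, authorship .44.11..2323...
After op 7 (move_left): buffer="ltswtssattssxrw" (len 15), cursors c4@3 c1@6 c2@12 c3@12, authorship .44.11..2323...
After op 8 (insert('j')): buffer="ltsjwtsjsattssjjxrw" (len 19), cursors c4@4 c1@8 c2@16 c3@16, authorship .444.111..232323...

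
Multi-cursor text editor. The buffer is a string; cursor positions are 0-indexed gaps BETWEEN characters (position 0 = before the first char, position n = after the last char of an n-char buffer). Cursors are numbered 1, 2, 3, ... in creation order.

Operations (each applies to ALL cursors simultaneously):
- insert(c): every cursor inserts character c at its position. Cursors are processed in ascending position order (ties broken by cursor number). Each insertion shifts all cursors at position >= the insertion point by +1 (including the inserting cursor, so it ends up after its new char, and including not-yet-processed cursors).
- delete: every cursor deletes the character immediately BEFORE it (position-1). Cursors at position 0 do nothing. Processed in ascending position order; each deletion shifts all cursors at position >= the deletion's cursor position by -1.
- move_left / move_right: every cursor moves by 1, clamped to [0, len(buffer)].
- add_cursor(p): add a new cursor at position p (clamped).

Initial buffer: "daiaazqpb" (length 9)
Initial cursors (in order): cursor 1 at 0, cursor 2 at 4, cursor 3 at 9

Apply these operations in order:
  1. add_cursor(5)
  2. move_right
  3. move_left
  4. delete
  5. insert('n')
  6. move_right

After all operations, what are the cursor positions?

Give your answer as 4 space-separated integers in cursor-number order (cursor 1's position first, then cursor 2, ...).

After op 1 (add_cursor(5)): buffer="daiaazqpb" (len 9), cursors c1@0 c2@4 c4@5 c3@9, authorship .........
After op 2 (move_right): buffer="daiaazqpb" (len 9), cursors c1@1 c2@5 c4@6 c3@9, authorship .........
After op 3 (move_left): buffer="daiaazqpb" (len 9), cursors c1@0 c2@4 c4@5 c3@8, authorship .........
After op 4 (delete): buffer="daizqb" (len 6), cursors c1@0 c2@3 c4@3 c3@5, authorship ......
After op 5 (insert('n')): buffer="ndainnzqnb" (len 10), cursors c1@1 c2@6 c4@6 c3@9, authorship 1...24..3.
After op 6 (move_right): buffer="ndainnzqnb" (len 10), cursors c1@2 c2@7 c4@7 c3@10, authorship 1...24..3.

Answer: 2 7 10 7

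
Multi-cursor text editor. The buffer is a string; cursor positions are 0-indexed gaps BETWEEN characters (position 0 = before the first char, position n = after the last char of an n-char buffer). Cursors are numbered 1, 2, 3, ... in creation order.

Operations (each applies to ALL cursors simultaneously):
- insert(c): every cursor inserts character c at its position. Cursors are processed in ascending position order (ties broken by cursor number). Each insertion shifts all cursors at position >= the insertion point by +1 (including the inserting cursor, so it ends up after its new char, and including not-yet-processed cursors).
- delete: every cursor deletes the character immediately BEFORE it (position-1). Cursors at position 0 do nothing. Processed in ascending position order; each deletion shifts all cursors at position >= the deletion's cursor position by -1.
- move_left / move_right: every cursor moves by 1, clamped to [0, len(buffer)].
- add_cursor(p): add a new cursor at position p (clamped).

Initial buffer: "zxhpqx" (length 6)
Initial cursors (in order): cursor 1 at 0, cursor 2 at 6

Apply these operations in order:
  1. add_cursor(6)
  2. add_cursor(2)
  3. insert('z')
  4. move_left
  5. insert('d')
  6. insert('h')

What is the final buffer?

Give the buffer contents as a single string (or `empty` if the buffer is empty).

Answer: dhzzxdhzhpqxzddhhz

Derivation:
After op 1 (add_cursor(6)): buffer="zxhpqx" (len 6), cursors c1@0 c2@6 c3@6, authorship ......
After op 2 (add_cursor(2)): buffer="zxhpqx" (len 6), cursors c1@0 c4@2 c2@6 c3@6, authorship ......
After op 3 (insert('z')): buffer="zzxzhpqxzz" (len 10), cursors c1@1 c4@4 c2@10 c3@10, authorship 1..4....23
After op 4 (move_left): buffer="zzxzhpqxzz" (len 10), cursors c1@0 c4@3 c2@9 c3@9, authorship 1..4....23
After op 5 (insert('d')): buffer="dzzxdzhpqxzddz" (len 14), cursors c1@1 c4@5 c2@13 c3@13, authorship 11..44....2233
After op 6 (insert('h')): buffer="dhzzxdhzhpqxzddhhz" (len 18), cursors c1@2 c4@7 c2@17 c3@17, authorship 111..444....223233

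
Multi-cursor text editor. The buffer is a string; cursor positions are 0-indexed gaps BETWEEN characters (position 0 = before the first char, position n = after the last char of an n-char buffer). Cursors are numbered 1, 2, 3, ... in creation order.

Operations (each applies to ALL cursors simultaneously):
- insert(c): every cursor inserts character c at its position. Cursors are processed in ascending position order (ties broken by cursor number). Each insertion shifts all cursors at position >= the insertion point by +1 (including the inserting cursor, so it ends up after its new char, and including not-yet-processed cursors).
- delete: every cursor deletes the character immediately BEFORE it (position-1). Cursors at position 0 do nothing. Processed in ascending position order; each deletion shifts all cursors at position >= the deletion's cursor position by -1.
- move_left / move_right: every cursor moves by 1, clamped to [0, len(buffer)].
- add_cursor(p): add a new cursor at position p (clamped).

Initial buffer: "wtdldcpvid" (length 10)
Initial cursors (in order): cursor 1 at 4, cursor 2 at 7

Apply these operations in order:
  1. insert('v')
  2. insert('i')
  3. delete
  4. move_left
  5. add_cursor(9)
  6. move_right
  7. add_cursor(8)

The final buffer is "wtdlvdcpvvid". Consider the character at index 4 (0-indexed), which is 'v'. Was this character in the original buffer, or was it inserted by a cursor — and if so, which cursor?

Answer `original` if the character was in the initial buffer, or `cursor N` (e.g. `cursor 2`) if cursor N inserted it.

After op 1 (insert('v')): buffer="wtdlvdcpvvid" (len 12), cursors c1@5 c2@9, authorship ....1...2...
After op 2 (insert('i')): buffer="wtdlvidcpvivid" (len 14), cursors c1@6 c2@11, authorship ....11...22...
After op 3 (delete): buffer="wtdlvdcpvvid" (len 12), cursors c1@5 c2@9, authorship ....1...2...
After op 4 (move_left): buffer="wtdlvdcpvvid" (len 12), cursors c1@4 c2@8, authorship ....1...2...
After op 5 (add_cursor(9)): buffer="wtdlvdcpvvid" (len 12), cursors c1@4 c2@8 c3@9, authorship ....1...2...
After op 6 (move_right): buffer="wtdlvdcpvvid" (len 12), cursors c1@5 c2@9 c3@10, authorship ....1...2...
After op 7 (add_cursor(8)): buffer="wtdlvdcpvvid" (len 12), cursors c1@5 c4@8 c2@9 c3@10, authorship ....1...2...
Authorship (.=original, N=cursor N): . . . . 1 . . . 2 . . .
Index 4: author = 1

Answer: cursor 1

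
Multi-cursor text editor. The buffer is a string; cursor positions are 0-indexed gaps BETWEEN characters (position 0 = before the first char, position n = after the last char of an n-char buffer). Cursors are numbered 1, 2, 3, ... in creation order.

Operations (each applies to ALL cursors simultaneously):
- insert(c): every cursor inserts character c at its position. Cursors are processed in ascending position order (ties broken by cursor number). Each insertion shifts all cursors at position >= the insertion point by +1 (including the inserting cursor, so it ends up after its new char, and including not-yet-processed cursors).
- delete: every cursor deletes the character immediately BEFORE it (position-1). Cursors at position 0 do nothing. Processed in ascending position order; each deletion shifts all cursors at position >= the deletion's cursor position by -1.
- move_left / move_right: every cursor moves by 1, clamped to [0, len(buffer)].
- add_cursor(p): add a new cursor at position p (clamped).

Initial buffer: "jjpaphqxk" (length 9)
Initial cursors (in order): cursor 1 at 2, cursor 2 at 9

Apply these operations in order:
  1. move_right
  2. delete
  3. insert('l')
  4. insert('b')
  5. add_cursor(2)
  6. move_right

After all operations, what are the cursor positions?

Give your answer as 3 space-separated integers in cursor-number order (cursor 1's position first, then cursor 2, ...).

After op 1 (move_right): buffer="jjpaphqxk" (len 9), cursors c1@3 c2@9, authorship .........
After op 2 (delete): buffer="jjaphqx" (len 7), cursors c1@2 c2@7, authorship .......
After op 3 (insert('l')): buffer="jjlaphqxl" (len 9), cursors c1@3 c2@9, authorship ..1.....2
After op 4 (insert('b')): buffer="jjlbaphqxlb" (len 11), cursors c1@4 c2@11, authorship ..11.....22
After op 5 (add_cursor(2)): buffer="jjlbaphqxlb" (len 11), cursors c3@2 c1@4 c2@11, authorship ..11.....22
After op 6 (move_right): buffer="jjlbaphqxlb" (len 11), cursors c3@3 c1@5 c2@11, authorship ..11.....22

Answer: 5 11 3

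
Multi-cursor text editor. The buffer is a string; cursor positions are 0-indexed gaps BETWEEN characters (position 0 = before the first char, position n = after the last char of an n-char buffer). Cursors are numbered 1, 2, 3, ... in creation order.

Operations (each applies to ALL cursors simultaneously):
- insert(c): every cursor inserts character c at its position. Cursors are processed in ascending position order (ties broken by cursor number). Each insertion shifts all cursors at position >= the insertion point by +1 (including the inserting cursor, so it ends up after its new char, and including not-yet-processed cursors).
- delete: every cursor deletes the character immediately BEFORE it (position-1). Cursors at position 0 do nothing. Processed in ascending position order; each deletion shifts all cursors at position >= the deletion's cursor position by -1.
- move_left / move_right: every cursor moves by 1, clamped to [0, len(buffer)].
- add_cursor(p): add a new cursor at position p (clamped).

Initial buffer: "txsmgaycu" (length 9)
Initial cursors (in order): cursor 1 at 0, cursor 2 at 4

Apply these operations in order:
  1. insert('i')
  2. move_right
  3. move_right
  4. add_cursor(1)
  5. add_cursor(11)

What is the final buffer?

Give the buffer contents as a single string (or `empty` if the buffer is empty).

Answer: itxsmigaycu

Derivation:
After op 1 (insert('i')): buffer="itxsmigaycu" (len 11), cursors c1@1 c2@6, authorship 1....2.....
After op 2 (move_right): buffer="itxsmigaycu" (len 11), cursors c1@2 c2@7, authorship 1....2.....
After op 3 (move_right): buffer="itxsmigaycu" (len 11), cursors c1@3 c2@8, authorship 1....2.....
After op 4 (add_cursor(1)): buffer="itxsmigaycu" (len 11), cursors c3@1 c1@3 c2@8, authorship 1....2.....
After op 5 (add_cursor(11)): buffer="itxsmigaycu" (len 11), cursors c3@1 c1@3 c2@8 c4@11, authorship 1....2.....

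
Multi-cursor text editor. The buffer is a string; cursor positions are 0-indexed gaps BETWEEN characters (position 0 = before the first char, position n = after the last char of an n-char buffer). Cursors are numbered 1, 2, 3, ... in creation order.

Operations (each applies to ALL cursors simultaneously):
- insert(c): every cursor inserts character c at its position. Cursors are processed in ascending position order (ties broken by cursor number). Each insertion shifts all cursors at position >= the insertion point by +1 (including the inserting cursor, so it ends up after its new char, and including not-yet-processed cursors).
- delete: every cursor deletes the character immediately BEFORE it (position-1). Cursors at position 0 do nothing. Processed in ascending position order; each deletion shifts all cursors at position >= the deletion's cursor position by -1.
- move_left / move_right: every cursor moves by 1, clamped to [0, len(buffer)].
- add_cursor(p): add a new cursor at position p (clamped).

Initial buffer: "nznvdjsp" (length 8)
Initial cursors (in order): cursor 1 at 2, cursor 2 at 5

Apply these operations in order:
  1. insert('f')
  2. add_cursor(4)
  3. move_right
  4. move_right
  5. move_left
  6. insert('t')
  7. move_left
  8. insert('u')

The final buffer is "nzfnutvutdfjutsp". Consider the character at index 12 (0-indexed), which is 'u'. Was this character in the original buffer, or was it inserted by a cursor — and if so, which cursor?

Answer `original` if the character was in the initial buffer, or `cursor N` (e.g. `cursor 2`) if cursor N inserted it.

Answer: cursor 2

Derivation:
After op 1 (insert('f')): buffer="nzfnvdfjsp" (len 10), cursors c1@3 c2@7, authorship ..1...2...
After op 2 (add_cursor(4)): buffer="nzfnvdfjsp" (len 10), cursors c1@3 c3@4 c2@7, authorship ..1...2...
After op 3 (move_right): buffer="nzfnvdfjsp" (len 10), cursors c1@4 c3@5 c2@8, authorship ..1...2...
After op 4 (move_right): buffer="nzfnvdfjsp" (len 10), cursors c1@5 c3@6 c2@9, authorship ..1...2...
After op 5 (move_left): buffer="nzfnvdfjsp" (len 10), cursors c1@4 c3@5 c2@8, authorship ..1...2...
After op 6 (insert('t')): buffer="nzfntvtdfjtsp" (len 13), cursors c1@5 c3@7 c2@11, authorship ..1.1.3.2.2..
After op 7 (move_left): buffer="nzfntvtdfjtsp" (len 13), cursors c1@4 c3@6 c2@10, authorship ..1.1.3.2.2..
After op 8 (insert('u')): buffer="nzfnutvutdfjutsp" (len 16), cursors c1@5 c3@8 c2@13, authorship ..1.11.33.2.22..
Authorship (.=original, N=cursor N): . . 1 . 1 1 . 3 3 . 2 . 2 2 . .
Index 12: author = 2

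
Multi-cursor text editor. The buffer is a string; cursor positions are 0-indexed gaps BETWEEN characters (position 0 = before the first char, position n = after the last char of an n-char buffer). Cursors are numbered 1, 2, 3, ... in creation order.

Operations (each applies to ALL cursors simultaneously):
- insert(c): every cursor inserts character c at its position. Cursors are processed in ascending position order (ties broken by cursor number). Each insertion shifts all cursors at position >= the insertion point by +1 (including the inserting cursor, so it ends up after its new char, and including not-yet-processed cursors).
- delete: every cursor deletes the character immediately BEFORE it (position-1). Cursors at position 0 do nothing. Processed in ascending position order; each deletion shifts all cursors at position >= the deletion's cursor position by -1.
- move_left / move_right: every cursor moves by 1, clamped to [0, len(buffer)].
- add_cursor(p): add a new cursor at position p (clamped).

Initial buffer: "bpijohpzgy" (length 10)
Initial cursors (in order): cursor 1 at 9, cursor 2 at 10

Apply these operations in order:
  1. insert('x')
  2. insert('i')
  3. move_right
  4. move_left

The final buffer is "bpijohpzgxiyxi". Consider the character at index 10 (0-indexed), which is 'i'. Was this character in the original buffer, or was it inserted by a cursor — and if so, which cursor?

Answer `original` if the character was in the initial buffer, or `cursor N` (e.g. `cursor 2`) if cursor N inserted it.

After op 1 (insert('x')): buffer="bpijohpzgxyx" (len 12), cursors c1@10 c2@12, authorship .........1.2
After op 2 (insert('i')): buffer="bpijohpzgxiyxi" (len 14), cursors c1@11 c2@14, authorship .........11.22
After op 3 (move_right): buffer="bpijohpzgxiyxi" (len 14), cursors c1@12 c2@14, authorship .........11.22
After op 4 (move_left): buffer="bpijohpzgxiyxi" (len 14), cursors c1@11 c2@13, authorship .........11.22
Authorship (.=original, N=cursor N): . . . . . . . . . 1 1 . 2 2
Index 10: author = 1

Answer: cursor 1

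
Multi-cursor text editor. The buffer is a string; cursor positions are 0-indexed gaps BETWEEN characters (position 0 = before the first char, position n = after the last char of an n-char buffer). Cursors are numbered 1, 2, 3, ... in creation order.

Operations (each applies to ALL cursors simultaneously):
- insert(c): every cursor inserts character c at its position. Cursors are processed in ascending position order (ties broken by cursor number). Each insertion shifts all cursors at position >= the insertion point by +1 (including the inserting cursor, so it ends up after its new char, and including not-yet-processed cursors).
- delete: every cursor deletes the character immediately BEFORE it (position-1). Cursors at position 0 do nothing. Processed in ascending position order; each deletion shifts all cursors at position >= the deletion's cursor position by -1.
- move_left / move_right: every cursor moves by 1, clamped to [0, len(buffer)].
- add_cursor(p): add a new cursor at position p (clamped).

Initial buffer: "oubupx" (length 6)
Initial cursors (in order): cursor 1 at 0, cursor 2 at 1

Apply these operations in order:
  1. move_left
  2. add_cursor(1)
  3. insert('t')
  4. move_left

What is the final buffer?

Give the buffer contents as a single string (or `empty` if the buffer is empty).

Answer: ttotubupx

Derivation:
After op 1 (move_left): buffer="oubupx" (len 6), cursors c1@0 c2@0, authorship ......
After op 2 (add_cursor(1)): buffer="oubupx" (len 6), cursors c1@0 c2@0 c3@1, authorship ......
After op 3 (insert('t')): buffer="ttotubupx" (len 9), cursors c1@2 c2@2 c3@4, authorship 12.3.....
After op 4 (move_left): buffer="ttotubupx" (len 9), cursors c1@1 c2@1 c3@3, authorship 12.3.....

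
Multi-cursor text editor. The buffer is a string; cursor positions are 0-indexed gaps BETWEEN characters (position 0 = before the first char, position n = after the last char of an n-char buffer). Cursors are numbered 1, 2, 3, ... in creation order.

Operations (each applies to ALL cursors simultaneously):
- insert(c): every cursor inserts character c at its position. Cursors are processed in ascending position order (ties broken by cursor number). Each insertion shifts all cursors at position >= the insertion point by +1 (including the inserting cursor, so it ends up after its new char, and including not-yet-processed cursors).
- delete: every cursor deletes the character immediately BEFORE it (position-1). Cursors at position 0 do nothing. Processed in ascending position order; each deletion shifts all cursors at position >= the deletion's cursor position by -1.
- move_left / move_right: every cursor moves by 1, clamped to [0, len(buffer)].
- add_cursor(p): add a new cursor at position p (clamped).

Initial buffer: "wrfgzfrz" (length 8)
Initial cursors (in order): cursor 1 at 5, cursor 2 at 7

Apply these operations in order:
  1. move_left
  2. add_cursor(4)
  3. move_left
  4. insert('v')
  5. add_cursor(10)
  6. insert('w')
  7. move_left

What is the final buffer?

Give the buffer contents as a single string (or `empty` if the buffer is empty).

Answer: wrfvvwwgzvwfrwz

Derivation:
After op 1 (move_left): buffer="wrfgzfrz" (len 8), cursors c1@4 c2@6, authorship ........
After op 2 (add_cursor(4)): buffer="wrfgzfrz" (len 8), cursors c1@4 c3@4 c2@6, authorship ........
After op 3 (move_left): buffer="wrfgzfrz" (len 8), cursors c1@3 c3@3 c2@5, authorship ........
After op 4 (insert('v')): buffer="wrfvvgzvfrz" (len 11), cursors c1@5 c3@5 c2@8, authorship ...13..2...
After op 5 (add_cursor(10)): buffer="wrfvvgzvfrz" (len 11), cursors c1@5 c3@5 c2@8 c4@10, authorship ...13..2...
After op 6 (insert('w')): buffer="wrfvvwwgzvwfrwz" (len 15), cursors c1@7 c3@7 c2@11 c4@14, authorship ...1313..22..4.
After op 7 (move_left): buffer="wrfvvwwgzvwfrwz" (len 15), cursors c1@6 c3@6 c2@10 c4@13, authorship ...1313..22..4.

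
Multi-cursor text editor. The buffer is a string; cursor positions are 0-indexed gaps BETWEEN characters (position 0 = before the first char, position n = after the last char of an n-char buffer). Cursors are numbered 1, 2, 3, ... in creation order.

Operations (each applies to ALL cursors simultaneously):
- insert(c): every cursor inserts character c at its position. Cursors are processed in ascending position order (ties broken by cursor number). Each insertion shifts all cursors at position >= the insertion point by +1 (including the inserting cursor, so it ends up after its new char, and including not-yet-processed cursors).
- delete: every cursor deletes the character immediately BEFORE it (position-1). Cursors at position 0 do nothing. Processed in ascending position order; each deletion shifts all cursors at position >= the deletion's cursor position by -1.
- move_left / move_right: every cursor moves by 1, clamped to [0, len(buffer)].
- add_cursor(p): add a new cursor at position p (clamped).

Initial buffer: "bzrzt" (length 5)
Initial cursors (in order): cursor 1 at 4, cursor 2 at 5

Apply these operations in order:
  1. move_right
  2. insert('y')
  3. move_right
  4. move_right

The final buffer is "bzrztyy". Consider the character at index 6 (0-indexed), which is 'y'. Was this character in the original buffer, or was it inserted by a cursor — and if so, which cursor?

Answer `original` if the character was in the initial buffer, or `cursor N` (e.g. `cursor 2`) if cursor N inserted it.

After op 1 (move_right): buffer="bzrzt" (len 5), cursors c1@5 c2@5, authorship .....
After op 2 (insert('y')): buffer="bzrztyy" (len 7), cursors c1@7 c2@7, authorship .....12
After op 3 (move_right): buffer="bzrztyy" (len 7), cursors c1@7 c2@7, authorship .....12
After op 4 (move_right): buffer="bzrztyy" (len 7), cursors c1@7 c2@7, authorship .....12
Authorship (.=original, N=cursor N): . . . . . 1 2
Index 6: author = 2

Answer: cursor 2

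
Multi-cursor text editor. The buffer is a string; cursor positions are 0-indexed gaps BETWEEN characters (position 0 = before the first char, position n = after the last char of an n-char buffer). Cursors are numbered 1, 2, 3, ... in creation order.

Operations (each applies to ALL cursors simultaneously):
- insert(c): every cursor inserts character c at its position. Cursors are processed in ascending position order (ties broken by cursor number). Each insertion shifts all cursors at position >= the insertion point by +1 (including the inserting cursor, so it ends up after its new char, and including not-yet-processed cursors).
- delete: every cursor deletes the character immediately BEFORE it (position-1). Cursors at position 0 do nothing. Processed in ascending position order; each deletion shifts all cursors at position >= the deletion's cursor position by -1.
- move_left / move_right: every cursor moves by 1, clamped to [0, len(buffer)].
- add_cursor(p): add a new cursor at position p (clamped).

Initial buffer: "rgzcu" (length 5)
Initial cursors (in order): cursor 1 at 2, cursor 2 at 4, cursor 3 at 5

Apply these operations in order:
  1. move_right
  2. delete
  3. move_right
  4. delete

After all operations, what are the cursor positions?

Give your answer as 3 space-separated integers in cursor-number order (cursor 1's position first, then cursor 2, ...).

After op 1 (move_right): buffer="rgzcu" (len 5), cursors c1@3 c2@5 c3@5, authorship .....
After op 2 (delete): buffer="rg" (len 2), cursors c1@2 c2@2 c3@2, authorship ..
After op 3 (move_right): buffer="rg" (len 2), cursors c1@2 c2@2 c3@2, authorship ..
After op 4 (delete): buffer="" (len 0), cursors c1@0 c2@0 c3@0, authorship 

Answer: 0 0 0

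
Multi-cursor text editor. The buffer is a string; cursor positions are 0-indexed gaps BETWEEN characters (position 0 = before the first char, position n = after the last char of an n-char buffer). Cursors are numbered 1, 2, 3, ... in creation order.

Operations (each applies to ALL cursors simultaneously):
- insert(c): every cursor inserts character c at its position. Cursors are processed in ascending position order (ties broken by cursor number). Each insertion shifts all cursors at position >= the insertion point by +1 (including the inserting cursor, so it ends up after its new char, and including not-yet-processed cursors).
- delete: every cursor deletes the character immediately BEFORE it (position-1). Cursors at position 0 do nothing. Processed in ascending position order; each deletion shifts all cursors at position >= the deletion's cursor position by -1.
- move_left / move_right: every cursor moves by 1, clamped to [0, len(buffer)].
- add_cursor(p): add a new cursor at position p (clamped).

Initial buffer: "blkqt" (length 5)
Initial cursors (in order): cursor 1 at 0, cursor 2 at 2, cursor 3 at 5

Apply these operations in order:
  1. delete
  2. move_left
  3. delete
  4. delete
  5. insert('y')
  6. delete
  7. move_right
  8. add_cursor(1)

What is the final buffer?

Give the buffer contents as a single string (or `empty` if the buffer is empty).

After op 1 (delete): buffer="bkq" (len 3), cursors c1@0 c2@1 c3@3, authorship ...
After op 2 (move_left): buffer="bkq" (len 3), cursors c1@0 c2@0 c3@2, authorship ...
After op 3 (delete): buffer="bq" (len 2), cursors c1@0 c2@0 c3@1, authorship ..
After op 4 (delete): buffer="q" (len 1), cursors c1@0 c2@0 c3@0, authorship .
After op 5 (insert('y')): buffer="yyyq" (len 4), cursors c1@3 c2@3 c3@3, authorship 123.
After op 6 (delete): buffer="q" (len 1), cursors c1@0 c2@0 c3@0, authorship .
After op 7 (move_right): buffer="q" (len 1), cursors c1@1 c2@1 c3@1, authorship .
After op 8 (add_cursor(1)): buffer="q" (len 1), cursors c1@1 c2@1 c3@1 c4@1, authorship .

Answer: q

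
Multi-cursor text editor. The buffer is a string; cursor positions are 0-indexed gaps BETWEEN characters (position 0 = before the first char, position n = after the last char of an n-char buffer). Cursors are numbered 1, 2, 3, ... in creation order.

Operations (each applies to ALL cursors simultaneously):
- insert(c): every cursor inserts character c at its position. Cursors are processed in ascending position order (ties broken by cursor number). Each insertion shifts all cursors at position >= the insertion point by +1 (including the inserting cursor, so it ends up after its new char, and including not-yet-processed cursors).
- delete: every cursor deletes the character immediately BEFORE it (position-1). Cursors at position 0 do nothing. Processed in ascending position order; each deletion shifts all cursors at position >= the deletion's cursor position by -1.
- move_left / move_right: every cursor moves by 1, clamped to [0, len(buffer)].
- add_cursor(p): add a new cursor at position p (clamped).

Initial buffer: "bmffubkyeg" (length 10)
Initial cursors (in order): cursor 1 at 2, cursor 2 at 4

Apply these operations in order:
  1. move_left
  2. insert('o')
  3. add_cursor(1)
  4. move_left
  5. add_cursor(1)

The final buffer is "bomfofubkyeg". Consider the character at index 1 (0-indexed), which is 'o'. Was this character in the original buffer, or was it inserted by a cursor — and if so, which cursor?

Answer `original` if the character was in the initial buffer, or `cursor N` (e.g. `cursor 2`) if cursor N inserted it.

Answer: cursor 1

Derivation:
After op 1 (move_left): buffer="bmffubkyeg" (len 10), cursors c1@1 c2@3, authorship ..........
After op 2 (insert('o')): buffer="bomfofubkyeg" (len 12), cursors c1@2 c2@5, authorship .1..2.......
After op 3 (add_cursor(1)): buffer="bomfofubkyeg" (len 12), cursors c3@1 c1@2 c2@5, authorship .1..2.......
After op 4 (move_left): buffer="bomfofubkyeg" (len 12), cursors c3@0 c1@1 c2@4, authorship .1..2.......
After op 5 (add_cursor(1)): buffer="bomfofubkyeg" (len 12), cursors c3@0 c1@1 c4@1 c2@4, authorship .1..2.......
Authorship (.=original, N=cursor N): . 1 . . 2 . . . . . . .
Index 1: author = 1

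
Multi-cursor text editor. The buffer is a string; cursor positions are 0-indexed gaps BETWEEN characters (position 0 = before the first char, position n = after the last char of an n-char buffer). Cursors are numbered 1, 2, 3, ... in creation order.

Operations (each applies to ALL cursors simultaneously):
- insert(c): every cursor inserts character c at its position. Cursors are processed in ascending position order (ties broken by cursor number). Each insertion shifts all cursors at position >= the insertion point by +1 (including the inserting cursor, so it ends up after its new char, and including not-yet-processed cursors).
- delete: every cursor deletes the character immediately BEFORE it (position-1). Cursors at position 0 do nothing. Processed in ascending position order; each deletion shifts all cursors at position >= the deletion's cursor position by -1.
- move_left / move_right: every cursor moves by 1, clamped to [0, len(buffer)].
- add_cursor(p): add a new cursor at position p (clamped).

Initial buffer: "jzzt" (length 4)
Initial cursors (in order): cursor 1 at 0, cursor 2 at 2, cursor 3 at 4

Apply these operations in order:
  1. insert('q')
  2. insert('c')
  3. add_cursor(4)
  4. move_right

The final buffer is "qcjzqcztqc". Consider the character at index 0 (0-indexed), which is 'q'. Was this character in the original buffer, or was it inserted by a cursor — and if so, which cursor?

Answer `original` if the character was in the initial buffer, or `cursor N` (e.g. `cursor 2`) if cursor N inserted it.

After op 1 (insert('q')): buffer="qjzqztq" (len 7), cursors c1@1 c2@4 c3@7, authorship 1..2..3
After op 2 (insert('c')): buffer="qcjzqcztqc" (len 10), cursors c1@2 c2@6 c3@10, authorship 11..22..33
After op 3 (add_cursor(4)): buffer="qcjzqcztqc" (len 10), cursors c1@2 c4@4 c2@6 c3@10, authorship 11..22..33
After op 4 (move_right): buffer="qcjzqcztqc" (len 10), cursors c1@3 c4@5 c2@7 c3@10, authorship 11..22..33
Authorship (.=original, N=cursor N): 1 1 . . 2 2 . . 3 3
Index 0: author = 1

Answer: cursor 1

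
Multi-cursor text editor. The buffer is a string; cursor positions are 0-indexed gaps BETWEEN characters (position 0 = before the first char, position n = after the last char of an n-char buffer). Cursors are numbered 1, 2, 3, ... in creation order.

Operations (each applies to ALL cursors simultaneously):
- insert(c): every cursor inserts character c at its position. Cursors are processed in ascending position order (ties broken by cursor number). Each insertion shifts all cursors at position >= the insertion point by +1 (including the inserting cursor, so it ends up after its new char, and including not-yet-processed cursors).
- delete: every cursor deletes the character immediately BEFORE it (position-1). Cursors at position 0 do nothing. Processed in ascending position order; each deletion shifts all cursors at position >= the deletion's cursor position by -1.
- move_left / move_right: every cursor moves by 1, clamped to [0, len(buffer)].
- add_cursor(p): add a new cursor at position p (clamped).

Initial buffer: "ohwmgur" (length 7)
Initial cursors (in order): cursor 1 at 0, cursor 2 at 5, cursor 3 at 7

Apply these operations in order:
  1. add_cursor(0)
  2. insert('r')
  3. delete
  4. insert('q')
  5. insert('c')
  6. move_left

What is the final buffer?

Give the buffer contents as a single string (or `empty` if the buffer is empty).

Answer: qqccohwmgqcurqc

Derivation:
After op 1 (add_cursor(0)): buffer="ohwmgur" (len 7), cursors c1@0 c4@0 c2@5 c3@7, authorship .......
After op 2 (insert('r')): buffer="rrohwmgrurr" (len 11), cursors c1@2 c4@2 c2@8 c3@11, authorship 14.....2..3
After op 3 (delete): buffer="ohwmgur" (len 7), cursors c1@0 c4@0 c2@5 c3@7, authorship .......
After op 4 (insert('q')): buffer="qqohwmgqurq" (len 11), cursors c1@2 c4@2 c2@8 c3@11, authorship 14.....2..3
After op 5 (insert('c')): buffer="qqccohwmgqcurqc" (len 15), cursors c1@4 c4@4 c2@11 c3@15, authorship 1414.....22..33
After op 6 (move_left): buffer="qqccohwmgqcurqc" (len 15), cursors c1@3 c4@3 c2@10 c3@14, authorship 1414.....22..33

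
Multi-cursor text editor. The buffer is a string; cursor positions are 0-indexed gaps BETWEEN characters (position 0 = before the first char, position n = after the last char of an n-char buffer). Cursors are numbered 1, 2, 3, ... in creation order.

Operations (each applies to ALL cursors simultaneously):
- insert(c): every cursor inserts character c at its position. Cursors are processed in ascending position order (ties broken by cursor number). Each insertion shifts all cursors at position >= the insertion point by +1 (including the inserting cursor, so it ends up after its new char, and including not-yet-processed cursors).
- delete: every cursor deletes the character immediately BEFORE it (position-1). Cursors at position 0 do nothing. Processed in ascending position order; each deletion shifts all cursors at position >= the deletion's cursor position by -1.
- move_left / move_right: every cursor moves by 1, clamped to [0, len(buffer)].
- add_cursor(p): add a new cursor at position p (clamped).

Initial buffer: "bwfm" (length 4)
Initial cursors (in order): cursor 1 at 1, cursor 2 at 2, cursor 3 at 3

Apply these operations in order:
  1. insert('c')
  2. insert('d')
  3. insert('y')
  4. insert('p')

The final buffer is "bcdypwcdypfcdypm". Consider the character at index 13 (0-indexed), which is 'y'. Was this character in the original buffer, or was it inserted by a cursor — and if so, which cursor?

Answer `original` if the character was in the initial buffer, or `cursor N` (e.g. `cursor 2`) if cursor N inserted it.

After op 1 (insert('c')): buffer="bcwcfcm" (len 7), cursors c1@2 c2@4 c3@6, authorship .1.2.3.
After op 2 (insert('d')): buffer="bcdwcdfcdm" (len 10), cursors c1@3 c2@6 c3@9, authorship .11.22.33.
After op 3 (insert('y')): buffer="bcdywcdyfcdym" (len 13), cursors c1@4 c2@8 c3@12, authorship .111.222.333.
After op 4 (insert('p')): buffer="bcdypwcdypfcdypm" (len 16), cursors c1@5 c2@10 c3@15, authorship .1111.2222.3333.
Authorship (.=original, N=cursor N): . 1 1 1 1 . 2 2 2 2 . 3 3 3 3 .
Index 13: author = 3

Answer: cursor 3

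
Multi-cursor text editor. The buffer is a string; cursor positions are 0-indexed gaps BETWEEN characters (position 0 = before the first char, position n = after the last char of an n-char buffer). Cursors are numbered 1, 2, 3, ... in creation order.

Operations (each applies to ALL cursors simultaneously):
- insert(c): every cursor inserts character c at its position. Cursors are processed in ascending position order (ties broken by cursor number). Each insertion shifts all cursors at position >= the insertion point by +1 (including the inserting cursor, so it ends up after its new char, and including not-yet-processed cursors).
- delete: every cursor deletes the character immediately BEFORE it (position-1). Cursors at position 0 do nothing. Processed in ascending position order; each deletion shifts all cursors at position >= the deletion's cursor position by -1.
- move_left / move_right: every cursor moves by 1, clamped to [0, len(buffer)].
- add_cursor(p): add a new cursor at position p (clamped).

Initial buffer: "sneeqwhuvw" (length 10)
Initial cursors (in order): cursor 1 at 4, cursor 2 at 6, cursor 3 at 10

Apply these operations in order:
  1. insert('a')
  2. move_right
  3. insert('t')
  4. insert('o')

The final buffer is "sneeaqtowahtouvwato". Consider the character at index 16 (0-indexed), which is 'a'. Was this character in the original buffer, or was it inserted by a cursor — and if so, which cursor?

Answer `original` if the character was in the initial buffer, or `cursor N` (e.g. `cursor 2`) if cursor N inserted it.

After op 1 (insert('a')): buffer="sneeaqwahuvwa" (len 13), cursors c1@5 c2@8 c3@13, authorship ....1..2....3
After op 2 (move_right): buffer="sneeaqwahuvwa" (len 13), cursors c1@6 c2@9 c3@13, authorship ....1..2....3
After op 3 (insert('t')): buffer="sneeaqtwahtuvwat" (len 16), cursors c1@7 c2@11 c3@16, authorship ....1.1.2.2...33
After op 4 (insert('o')): buffer="sneeaqtowahtouvwato" (len 19), cursors c1@8 c2@13 c3@19, authorship ....1.11.2.22...333
Authorship (.=original, N=cursor N): . . . . 1 . 1 1 . 2 . 2 2 . . . 3 3 3
Index 16: author = 3

Answer: cursor 3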